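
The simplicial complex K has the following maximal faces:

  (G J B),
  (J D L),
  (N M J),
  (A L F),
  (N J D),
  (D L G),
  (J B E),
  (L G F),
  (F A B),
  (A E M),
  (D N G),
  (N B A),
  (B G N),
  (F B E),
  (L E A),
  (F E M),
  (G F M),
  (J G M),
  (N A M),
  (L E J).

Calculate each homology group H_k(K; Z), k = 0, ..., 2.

H_0 = Z,  H_1 = Z ⊕ Z_2,  H_2 = 0.

Fix the vertex order A < B < D < E < F < G < J < L < M < N and write every simplex with vertices in increasing order. Then dim K = 2 and the simplices of K are:

  0-simplices (10): A, B, D, E, F, G, J, L, M, N
  1-simplices (30): AB, AE, AF, AL, AM, AN, BE, BF, BG, BJ, BN, DG, DJ, DL, DN, EF, EJ, EL, EM, FG, FL, FM, GJ, GL, GM, GN, JL, JM, JN, MN
  2-simplices (20): ABF, ABN, AEL, AEM, AFL, AMN, BEF, BEJ, BGJ, BGN, DGL, DGN, DJL, DJN, EFM, EJL, FGL, FGM, GJM, JMN

Hence C_0 ≅ Z^10, C_1 ≅ Z^30, C_2 ≅ Z^20.

∂_1: C_1 → C_0 maps an edge to its endpoints' difference, ∂[p,q] = q − p.
As a 10×30 matrix over Z this has rank 9, with invariant factors (1,1,1,1,1,1,1,1,1).

Boundary ∂_2: C_2 → C_1 acts by ∂[p,q,r] = [q,r] − [p,r] + [p,q]. For instance
  ∂BEF = EF − BF + BE,
  ∂BEJ = EJ − BJ + BE.
As a 30×20 matrix over Z this has rank 20, with invariant factors (1,1,1,1,1,1,1,1,1,1,1,1,1,1,1,1,1,1,1,2).

Computing H_k = (kernel of ∂_k) / (image of ∂_{k+1}):

  H_0: rank C_0 − rank ∂_1 = 10 − 9 = 1, and the invariant factors of ∂_1 are all 1, so H_0 = Z.
  H_1: rank ker ∂_1 − rank ∂_2 = (30 − 9) − 20 = 1, and ∂_2 has invariant factor 2 > 1, so H_1 = Z ⊕ Z_2.
  H_2: rank ker ∂_2 − rank ∂_3 = (20 − 20) − 0 = 0, and there is no ∂_3, so H_2 = 0.

As a check, the Euler characteristic is 10 − 30 + 20 = 0, which agrees with 1 − 1 + 0 = 0.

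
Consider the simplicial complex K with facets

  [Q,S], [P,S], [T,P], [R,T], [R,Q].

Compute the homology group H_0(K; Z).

We work with the vertex ordering P < Q < R < S < T. The simplices of K, each written with vertices in increasing order, are:

  0-simplices (5): P, Q, R, S, T
  1-simplices (5): PS, PT, QR, QS, RT

giving chain groups C_0 ≅ Z^5, C_1 ≅ Z^5.

Boundary ∂_1: C_1 → C_0 sends each edge [p,q] (with p < q) to q − p. For instance
  ∂QR = R − Q.
The resulting 5×5 matrix has rank 4, and its Smith normal form has invariant factors (1,1,1,1).

Now H_k = ker ∂_k / im ∂_{k+1}, so:

  H_0: rank C_0 − rank ∂_1 = 5 − 4 = 1, and the invariant factors of ∂_1 are all 1, so H_0 = Z.

H_0 = Z.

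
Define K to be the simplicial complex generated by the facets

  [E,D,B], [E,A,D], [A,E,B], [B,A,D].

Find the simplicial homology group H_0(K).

H_0 ≅ Z.

We work with the vertex ordering A < B < D < E. The simplices of K, each written with vertices in increasing order, are:

  0-simplices (4): A, B, D, E
  1-simplices (6): AB, AD, AE, BD, BE, DE
  2-simplices (4): ABD, ABE, ADE, BDE

giving chain groups C_0 ≅ Z^4, C_1 ≅ Z^6, C_2 ≅ Z^4.

∂_1: C_1 → C_0 maps an edge to its endpoints' difference, ∂[p,q] = q − p. For instance
  ∂BD = D − B.
As a 4×6 matrix over Z this has rank 3, with invariant factors (1,1,1).

∂_2: C_2 → C_1 sends each 2-simplex [p,q,r] to [q,r] − [p,r] + [p,q]. For instance
  ∂ABE = BE − AE + AB,
  ∂BDE = DE − BE + BD.
The 6×4 boundary matrix has rank 3 and Smith normal form diag(1,1,1).

Computing H_k = (kernel of ∂_k) / (image of ∂_{k+1}):

  H_0: rank C_0 − rank ∂_1 = 4 − 3 = 1, and the invariant factors of ∂_1 are all 1, so H_0 = Z.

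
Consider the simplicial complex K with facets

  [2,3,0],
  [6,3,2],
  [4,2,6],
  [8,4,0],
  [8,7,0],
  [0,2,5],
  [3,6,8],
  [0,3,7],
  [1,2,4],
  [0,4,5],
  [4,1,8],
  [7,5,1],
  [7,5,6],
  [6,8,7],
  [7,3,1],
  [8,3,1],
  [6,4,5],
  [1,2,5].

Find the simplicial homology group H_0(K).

Order the vertices as 0 < 1 < 2 < 3 < 4 < 5 < 6 < 7 < 8. Listing each simplex with vertices in this order, K has dimension 2 with simplices:

  0-simplices (9): [0], [1], [2], [3], [4], [5], [6], [7], [8]
  1-simplices (27): (27 of them)
  2-simplices (18): [0,2,3], [0,2,5], [0,3,7], [0,4,5], [0,4,8], [0,7,8], [1,2,4], [1,2,5], [1,3,7], [1,3,8], [1,4,8], [1,5,7], [2,3,6], [2,4,6], [3,6,8], [4,5,6], [5,6,7], [6,7,8]

so the chain groups are C_0 ≅ Z^9, C_1 ≅ Z^27, C_2 ≅ Z^18.

Boundary ∂_1: C_1 → C_0 maps an edge to its endpoints' difference, ∂[p,q] = q − p. For instance
  ∂[4,5] = [5] − [4].
This gives a 9×27 integer matrix of rank 8; reducing to Smith normal form yields diagonal entries (1,1,1,1,1,1,1,1).

The boundary map ∂_2: C_2 → C_1 maps a triangle to the signed sum of its edges. For instance
  ∂[2,3,6] = [3,6] − [2,6] + [2,3],
  ∂[4,5,6] = [5,6] − [4,6] + [4,5].
The resulting 27×18 matrix has rank 18, and its Smith normal form has invariant factors (1,1,1,1,1,1,1,1,1,1,1,1,1,1,1,1,1,2).

From H_k ≅ ker(∂_k) / im(∂_{k+1}) we obtain:

  H_0: rank C_0 − rank ∂_1 = 9 − 8 = 1, and the invariant factors of ∂_1 are all 1, so H_0 ≅ Z.

H_0 = Z.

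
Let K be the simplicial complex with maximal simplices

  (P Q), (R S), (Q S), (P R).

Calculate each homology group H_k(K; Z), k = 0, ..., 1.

H_0 ≅ Z,  H_1 ≅ Z.

Take the total order P < Q < R < S on the vertex set. Then K (dimension 1) consists of the simplices:

  0-simplices (4): P, Q, R, S
  1-simplices (4): PQ, PR, QS, RS

so the chain groups are C_0 ≅ Z^4, C_1 ≅ Z^4.

The boundary map ∂_1: C_1 → C_0 maps an edge to its endpoints' difference, ∂[p,q] = q − p.
The resulting 4×4 matrix has rank 3, and its Smith normal form has invariant factors (1,1,1).

Reading off H_k = ker ∂_k / im ∂_{k+1}:

  H_0: rank C_0 − rank ∂_1 = 4 − 3 = 1, and the invariant factors of ∂_1 are all 1, so H_0 = Z.
  H_1: rank ker ∂_1 − rank ∂_2 = (4 − 3) − 0 = 1, and there is no ∂_2, so H_1 = Z.

(K is a triangulation of the circle S^1.)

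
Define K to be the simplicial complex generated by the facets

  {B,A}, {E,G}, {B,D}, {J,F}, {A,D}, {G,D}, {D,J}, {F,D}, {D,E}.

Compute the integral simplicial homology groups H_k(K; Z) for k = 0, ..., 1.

Order the vertices as A < B < D < E < F < G < J. Listing each simplex with vertices in this order, K has dimension 1 with simplices:

  0-simplices (7): A, B, D, E, F, G, J
  1-simplices (9): AB, AD, BD, DE, DF, DG, DJ, EG, FJ

giving chain groups C_0 ≅ Z^7, C_1 ≅ Z^9.

The boundary map ∂_1: C_1 → C_0 is given by ∂[p,q] = [q] − [p]. For instance
  ∂AB = B − A.
The 7×9 boundary matrix has rank 6 and Smith normal form diag(1,1,1,1,1,1).

Now H_k = ker ∂_k / im ∂_{k+1}, so:

  H_0: rank C_0 − rank ∂_1 = 7 − 6 = 1, and the invariant factors of ∂_1 are all 1, so H_0 = Z.
  H_1: rank ker ∂_1 − rank ∂_2 = (9 − 6) − 0 = 3, and there is no ∂_2, so H_1 = Z^3.

H_0 ≅ Z,  H_1 ≅ Z^3.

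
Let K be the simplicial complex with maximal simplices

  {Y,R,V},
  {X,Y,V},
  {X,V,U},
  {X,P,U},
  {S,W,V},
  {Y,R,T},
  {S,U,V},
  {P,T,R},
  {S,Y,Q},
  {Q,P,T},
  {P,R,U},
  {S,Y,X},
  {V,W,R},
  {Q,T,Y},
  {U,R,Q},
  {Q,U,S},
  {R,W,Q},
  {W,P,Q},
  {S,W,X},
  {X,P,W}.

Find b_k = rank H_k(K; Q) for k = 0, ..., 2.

We work with the vertex ordering P < Q < R < S < T < U < V < W < X < Y. The simplices of K, each written with vertices in increasing order, are:

  0-simplices (10): P, Q, R, S, T, U, V, W, X, Y
  1-simplices (30): PQ, PR, PT, PU, PW, PX, QR, QS, QT, QU, QW, QY, RT, RU, RV, RW, RY, SU, SV, SW, SX, SY, TY, UV, UX, VW, VX, VY, WX, XY
  2-simplices (20): PQT, PQW, PRT, PRU, PUX, PWX, QRU, QRW, QSU, QSY, QTY, RTY, RVW, RVY, SUV, SVW, SWX, SXY, UVX, VXY

Hence C_0 ≅ Z^10, C_1 ≅ Z^30, C_2 ≅ Z^20.

∂_1: C_1 → C_0 is given by ∂[p,q] = [q] − [p]. For instance
  ∂SV = V − S.
As a 10×30 matrix over Z this has rank 9, with invariant factors (1,1,1,1,1,1,1,1,1).

The boundary map ∂_2: C_2 → C_1 sends each 2-simplex [p,q,r] to [q,r] − [p,r] + [p,q]. For instance
  ∂SWX = WX − SX + SW,
  ∂SUV = UV − SV + SU.
The 30×20 boundary matrix has rank 20 and Smith normal form diag(1,1,1,1,1,1,1,1,1,1,1,1,1,1,1,1,1,1,1,2).

From H_k ≅ ker(∂_k) / im(∂_{k+1}) we obtain:

  H_0: rank C_0 − rank ∂_1 = 10 − 9 = 1, and the invariant factors of ∂_1 are all 1, so H_0 = Z.
  H_1: rank ker ∂_1 − rank ∂_2 = (30 − 9) − 20 = 1, and ∂_2 has invariant factor 2 > 1, so H_1 = Z ⊕ Z_2.
  H_2: rank ker ∂_2 − rank ∂_3 = (20 − 20) − 0 = 0, and there is no ∂_3, so H_2 = 0.

As a check, the Euler characteristic is 10 − 30 + 20 = 0, which agrees with 1 − 1 + 0 = 0.

Hence the Betti numbers are b_0 = 1, b_1 = 1, b_2 = 0.

b_0 = 1, b_1 = 1, b_2 = 0.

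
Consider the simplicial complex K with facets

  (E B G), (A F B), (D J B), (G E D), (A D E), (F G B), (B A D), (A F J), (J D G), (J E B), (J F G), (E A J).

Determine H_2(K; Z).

H_2 = 0.

We work with the vertex ordering A < B < D < E < F < G < J. The simplices of K, each written with vertices in increasing order, are:

  0-simplices (7): A, B, D, E, F, G, J
  1-simplices (18): AB, AD, AE, AF, AJ, BD, BE, BF, BG, BJ, DE, DG, DJ, EG, EJ, FG, FJ, GJ
  2-simplices (12): ABD, ABF, ADE, AEJ, AFJ, BDJ, BEG, BEJ, BFG, DEG, DGJ, FGJ

giving chain groups C_0 ≅ Z^7, C_1 ≅ Z^18, C_2 ≅ Z^12.

Boundary ∂_1: C_1 → C_0 maps an edge to its endpoints' difference, ∂[p,q] = q − p. For instance
  ∂FG = G − F.
The 7×18 boundary matrix has rank 6 and Smith normal form diag(1,1,1,1,1,1).

∂_2: C_2 → C_1 maps a triangle to the signed sum of its edges. For instance
  ∂DGJ = GJ − DJ + DG,
  ∂ADE = DE − AE + AD.
As a 18×12 matrix over Z this has rank 12, with invariant factors (1,1,1,1,1,1,1,1,1,1,1,2).

Computing H_k = (kernel of ∂_k) / (image of ∂_{k+1}):

  H_2: rank ker ∂_2 − rank ∂_3 = (12 − 12) − 0 = 0, and there is no ∂_3, so H_2 = 0.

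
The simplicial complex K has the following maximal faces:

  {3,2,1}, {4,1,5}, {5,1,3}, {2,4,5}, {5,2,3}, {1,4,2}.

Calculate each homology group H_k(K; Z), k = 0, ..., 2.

Order the vertices as 1 < 2 < 3 < 4 < 5. Listing each simplex with vertices in this order, K has dimension 2 with simplices:

  0-simplices (5): [1], [2], [3], [4], [5]
  1-simplices (9): [1,2], [1,3], [1,4], [1,5], [2,3], [2,4], [2,5], [3,5], [4,5]
  2-simplices (6): [1,2,3], [1,2,4], [1,3,5], [1,4,5], [2,3,5], [2,4,5]

so the chain groups are C_0 ≅ Z^5, C_1 ≅ Z^9, C_2 ≅ Z^6.

The boundary map ∂_1: C_1 → C_0 sends each edge [p,q] (with p < q) to q − p. For instance
  ∂[1,3] = [3] − [1].
This gives a 5×9 integer matrix of rank 4; reducing to Smith normal form yields diagonal entries (1,1,1,1).

Boundary ∂_2: C_2 → C_1 acts by ∂[p,q,r] = [q,r] − [p,r] + [p,q]. For instance
  ∂[1,4,5] = [4,5] − [1,5] + [1,4],
  ∂[2,4,5] = [4,5] − [2,5] + [2,4].
The 9×6 boundary matrix has rank 5 and Smith normal form diag(1,1,1,1,1).

From H_k ≅ ker(∂_k) / im(∂_{k+1}) we obtain:

  H_0: rank C_0 − rank ∂_1 = 5 − 4 = 1, and the invariant factors of ∂_1 are all 1, so H_0 ≅ Z.
  H_1: rank ker ∂_1 − rank ∂_2 = (9 − 4) − 5 = 0, and the invariant factors of ∂_2 are all 1, so H_1 ≅ 0.
  H_2: rank ker ∂_2 − rank ∂_3 = (6 − 5) − 0 = 1, and there is no ∂_3, so H_2 ≅ Z.

H_0 ≅ Z,  H_1 = 0,  H_2 ≅ Z.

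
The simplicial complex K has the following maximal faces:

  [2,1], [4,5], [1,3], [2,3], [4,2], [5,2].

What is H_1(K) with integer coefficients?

H_1 = Z^2.

Take the total order 1 < 2 < 3 < 4 < 5 on the vertex set. Then K (dimension 1) consists of the simplices:

  0-simplices (5): [1], [2], [3], [4], [5]
  1-simplices (6): [1,2], [1,3], [2,3], [2,4], [2,5], [4,5]

giving chain groups C_0 ≅ Z^5, C_1 ≅ Z^6.

The boundary map ∂_1: C_1 → C_0 maps an edge to its endpoints' difference, ∂[p,q] = q − p. For instance
  ∂[1,3] = [3] − [1].
The resulting 5×6 matrix has rank 4, and its Smith normal form has invariant factors (1,1,1,1).

Now H_k = ker ∂_k / im ∂_{k+1}, so:

  H_1: rank ker ∂_1 − rank ∂_2 = (6 − 4) − 0 = 2, and there is no ∂_2, so H_1 ≅ Z^2.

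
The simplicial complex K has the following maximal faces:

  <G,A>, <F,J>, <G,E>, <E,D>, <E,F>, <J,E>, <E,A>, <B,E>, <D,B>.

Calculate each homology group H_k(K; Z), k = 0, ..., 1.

H_0 ≅ Z,  H_1 ≅ Z^3.

Fix the vertex order A < B < D < E < F < G < J and write every simplex with vertices in increasing order. Then dim K = 1 and the simplices of K are:

  0-simplices (7): A, B, D, E, F, G, J
  1-simplices (9): AE, AG, BD, BE, DE, EF, EG, EJ, FJ

so the chain groups are C_0 ≅ Z^7, C_1 ≅ Z^9.

The boundary map ∂_1: C_1 → C_0 maps an edge to its endpoints' difference, ∂[p,q] = q − p.
The resulting 7×9 matrix has rank 6, and its Smith normal form has invariant factors (1,1,1,1,1,1).

Now H_k = ker ∂_k / im ∂_{k+1}, so:

  H_0: rank C_0 − rank ∂_1 = 7 − 6 = 1, and the invariant factors of ∂_1 are all 1, so H_0 = Z.
  H_1: rank ker ∂_1 − rank ∂_2 = (9 − 6) − 0 = 3, and there is no ∂_2, so H_1 = Z^3.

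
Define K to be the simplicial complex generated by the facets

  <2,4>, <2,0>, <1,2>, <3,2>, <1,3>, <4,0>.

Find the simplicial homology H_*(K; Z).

Take the total order 0 < 1 < 2 < 3 < 4 on the vertex set. Then K (dimension 1) consists of the simplices:

  0-simplices (5): [0], [1], [2], [3], [4]
  1-simplices (6): [0,2], [0,4], [1,2], [1,3], [2,3], [2,4]

so the chain groups are C_0 ≅ Z^5, C_1 ≅ Z^6.

Boundary ∂_1: C_1 → C_0 is given by ∂[p,q] = [q] − [p]. For instance
  ∂[0,4] = [4] − [0].
As a 5×6 matrix over Z this has rank 4, with invariant factors (1,1,1,1).

Computing H_k = (kernel of ∂_k) / (image of ∂_{k+1}):

  H_0: rank C_0 − rank ∂_1 = 5 − 4 = 1, and the invariant factors of ∂_1 are all 1, so H_0 ≅ Z.
  H_1: rank ker ∂_1 − rank ∂_2 = (6 − 4) − 0 = 2, and there is no ∂_2, so H_1 ≅ Z^2.

H_0 = Z,  H_1 = Z^2.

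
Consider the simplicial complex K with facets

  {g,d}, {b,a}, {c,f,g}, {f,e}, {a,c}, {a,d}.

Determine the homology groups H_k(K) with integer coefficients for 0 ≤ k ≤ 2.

K has 7 vertices, 8 edges, 1 triangle.
rank ∂_0 = 0, rank ∂_1 = 6 ⇒ b_0 = 7 − 0 − 6 = 1; all invariant factors of ∂_1 are 1 so no torsion. So H_0 ≅ Z.
rank ∂_1 = 6, rank ∂_2 = 1 ⇒ b_1 = 8 − 6 − 1 = 1; all invariant factors of ∂_2 are 1 so no torsion. So H_1 ≅ Z.
rank ∂_2 = 1, rank ∂_3 = 0 ⇒ b_2 = 1 − 1 − 0 = 0. So H_2 ≅ 0.

H_0 = Z,  H_1 = Z,  H_2 = 0.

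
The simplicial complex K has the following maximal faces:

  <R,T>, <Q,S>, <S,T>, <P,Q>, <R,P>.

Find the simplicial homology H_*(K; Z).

Order the vertices as P < Q < R < S < T. Listing each simplex with vertices in this order, K has dimension 1 with simplices:

  0-simplices (5): P, Q, R, S, T
  1-simplices (5): PQ, PR, QS, RT, ST

Hence C_0 ≅ Z^5, C_1 ≅ Z^5.

∂_1: C_1 → C_0 is given by ∂[p,q] = [q] − [p]. For instance
  ∂RT = T − R.
As a 5×5 matrix over Z this has rank 4, with invariant factors (1,1,1,1).

Now H_k = ker ∂_k / im ∂_{k+1}, so:

  H_0: rank C_0 − rank ∂_1 = 5 − 4 = 1, and the invariant factors of ∂_1 are all 1, so H_0 = Z.
  H_1: rank ker ∂_1 − rank ∂_2 = (5 − 4) − 0 = 1, and there is no ∂_2, so H_1 = Z.

H_0 ≅ Z,  H_1 ≅ Z.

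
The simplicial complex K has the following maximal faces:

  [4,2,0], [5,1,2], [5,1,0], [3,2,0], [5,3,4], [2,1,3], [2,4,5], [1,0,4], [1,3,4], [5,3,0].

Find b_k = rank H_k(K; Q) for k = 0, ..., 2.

K has 6 vertices, 15 edges, 10 triangles.
rank ∂_0 = 0, rank ∂_1 = 5 ⇒ b_0 = 6 − 0 − 5 = 1; all invariant factors of ∂_1 are 1 so no torsion. So H_0 ≅ Z.
rank ∂_1 = 5, rank ∂_2 = 10 ⇒ b_1 = 15 − 5 − 10 = 0; ∂_2 has invariant factor(s) [2] giving torsion. So H_1 ≅ Z/2.
rank ∂_2 = 10, rank ∂_3 = 0 ⇒ b_2 = 10 − 10 − 0 = 0. So H_2 ≅ 0.

b_0 = 1, b_1 = 0, b_2 = 0.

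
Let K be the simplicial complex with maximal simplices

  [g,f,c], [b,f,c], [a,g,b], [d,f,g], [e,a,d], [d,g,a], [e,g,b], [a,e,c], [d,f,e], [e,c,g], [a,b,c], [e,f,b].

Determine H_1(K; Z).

H_1 ≅ Z/2Z.

Fix the vertex order a < b < c < d < e < f < g and write every simplex with vertices in increasing order. Then dim K = 2 and the simplices of K are:

  0-simplices (7): a, b, c, d, e, f, g
  1-simplices (18): ab, ac, ad, ae, ag, bc, be, bf, bg, ce, cf, cg, de, df, dg, ef, eg, fg
  2-simplices (12): abc, abg, ace, ade, adg, bcf, bef, beg, ceg, cfg, def, dfg

so the chain groups are C_0 ≅ Z^7, C_1 ≅ Z^18, C_2 ≅ Z^12.

The boundary map ∂_1: C_1 → C_0 sends each edge [p,q] (with p < q) to q − p. For instance
  ∂fg = g − f.
The resulting 7×18 matrix has rank 6, and its Smith normal form has invariant factors (1,1,1,1,1,1).

∂_2: C_2 → C_1 acts by ∂[p,q,r] = [q,r] − [p,r] + [p,q]. For instance
  ∂beg = eg − bg + be,
  ∂ceg = eg − cg + ce.
The resulting 18×12 matrix has rank 12, and its Smith normal form has invariant factors (1,1,1,1,1,1,1,1,1,1,1,2).

Reading off H_k = ker ∂_k / im ∂_{k+1}:

  H_1: rank ker ∂_1 − rank ∂_2 = (18 − 6) − 12 = 0, and ∂_2 has invariant factor 2 > 1, so H_1 = Z/2Z.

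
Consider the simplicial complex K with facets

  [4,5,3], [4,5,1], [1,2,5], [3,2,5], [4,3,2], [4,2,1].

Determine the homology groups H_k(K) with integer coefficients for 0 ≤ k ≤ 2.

H_0 ≅ Z,  H_1 = 0,  H_2 ≅ Z.

K has 5 vertices, 9 edges, 6 triangles.
rank ∂_0 = 0, rank ∂_1 = 4 ⇒ b_0 = 5 − 0 − 4 = 1; all invariant factors of ∂_1 are 1 so no torsion. So H_0 ≅ Z.
rank ∂_1 = 4, rank ∂_2 = 5 ⇒ b_1 = 9 − 4 − 5 = 0; all invariant factors of ∂_2 are 1 so no torsion. So H_1 ≅ 0.
rank ∂_2 = 5, rank ∂_3 = 0 ⇒ b_2 = 6 − 5 − 0 = 1. So H_2 ≅ Z.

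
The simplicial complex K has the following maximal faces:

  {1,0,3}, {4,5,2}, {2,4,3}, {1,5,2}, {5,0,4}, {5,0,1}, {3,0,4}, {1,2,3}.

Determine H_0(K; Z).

K has 6 vertices, 12 edges, 8 triangles.
rank ∂_0 = 0, rank ∂_1 = 5 ⇒ b_0 = 6 − 0 − 5 = 1; all invariant factors of ∂_1 are 1 so no torsion. So H_0 ≅ Z.

H_0 ≅ Z.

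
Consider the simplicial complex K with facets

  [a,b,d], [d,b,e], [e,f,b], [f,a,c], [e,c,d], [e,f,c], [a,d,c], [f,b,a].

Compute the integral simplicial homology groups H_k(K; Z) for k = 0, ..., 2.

H_0 ≅ Z,  H_1 = 0,  H_2 ≅ Z.

K has 6 vertices, 12 edges, 8 triangles.
rank ∂_0 = 0, rank ∂_1 = 5 ⇒ b_0 = 6 − 0 − 5 = 1; all invariant factors of ∂_1 are 1 so no torsion. So H_0 = Z.
rank ∂_1 = 5, rank ∂_2 = 7 ⇒ b_1 = 12 − 5 − 7 = 0; all invariant factors of ∂_2 are 1 so no torsion. So H_1 = 0.
rank ∂_2 = 7, rank ∂_3 = 0 ⇒ b_2 = 8 − 7 − 0 = 1. So H_2 = Z.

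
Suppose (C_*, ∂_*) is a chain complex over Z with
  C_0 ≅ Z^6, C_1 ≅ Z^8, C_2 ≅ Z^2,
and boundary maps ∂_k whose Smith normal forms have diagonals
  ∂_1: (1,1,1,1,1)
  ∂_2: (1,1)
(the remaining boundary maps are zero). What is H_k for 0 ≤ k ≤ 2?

H_0: b_0 = 6 − 0 − 5 = 1; torsion from ∂_1 factors > 1: none. So H_0 ≅ Z.
H_1: b_1 = 8 − 5 − 2 = 1; torsion from ∂_2 factors > 1: none. So H_1 ≅ Z.
H_2: b_2 = 2 − 2 − 0 = 0; torsion from ∂_3 factors > 1: none. So H_2 ≅ 0.

H_0 ≅ Z,  H_1 ≅ Z,  H_2 = 0.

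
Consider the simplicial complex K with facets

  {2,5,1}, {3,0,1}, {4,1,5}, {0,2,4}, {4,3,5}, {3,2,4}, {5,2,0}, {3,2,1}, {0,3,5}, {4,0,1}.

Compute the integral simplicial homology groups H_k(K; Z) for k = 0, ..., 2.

H_0 = Z,  H_1 = Z_2,  H_2 = 0.

Order the vertices as 0 < 1 < 2 < 3 < 4 < 5. Listing each simplex with vertices in this order, K has dimension 2 with simplices:

  0-simplices (6): [0], [1], [2], [3], [4], [5]
  1-simplices (15): [0,1], [0,2], [0,3], [0,4], [0,5], [1,2], [1,3], [1,4], [1,5], [2,3], [2,4], [2,5], [3,4], [3,5], [4,5]
  2-simplices (10): [0,1,3], [0,1,4], [0,2,4], [0,2,5], [0,3,5], [1,2,3], [1,2,5], [1,4,5], [2,3,4], [3,4,5]

Hence C_0 ≅ Z^6, C_1 ≅ Z^15, C_2 ≅ Z^10.

∂_1: C_1 → C_0 is given by ∂[p,q] = [q] − [p].
The resulting 6×15 matrix has rank 5, and its Smith normal form has invariant factors (1,1,1,1,1).

∂_2: C_2 → C_1 acts by ∂[p,q,r] = [q,r] − [p,r] + [p,q]. For instance
  ∂[0,2,4] = [2,4] − [0,4] + [0,2],
  ∂[0,1,3] = [1,3] − [0,3] + [0,1].
The 15×10 boundary matrix has rank 10 and Smith normal form diag(1,1,1,1,1,1,1,1,1,2).

Now H_k = ker ∂_k / im ∂_{k+1}, so:

  H_0: rank C_0 − rank ∂_1 = 6 − 5 = 1, and the invariant factors of ∂_1 are all 1, so H_0 = Z.
  H_1: rank ker ∂_1 − rank ∂_2 = (15 − 5) − 10 = 0, and ∂_2 has invariant factor 2 > 1, so H_1 = Z_2.
  H_2: rank ker ∂_2 − rank ∂_3 = (10 − 10) − 0 = 0, and there is no ∂_3, so H_2 = 0.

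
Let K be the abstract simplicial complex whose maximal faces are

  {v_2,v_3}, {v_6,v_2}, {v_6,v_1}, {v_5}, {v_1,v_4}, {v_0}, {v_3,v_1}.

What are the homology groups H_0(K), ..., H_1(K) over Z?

H_0 ≅ Z^3,  H_1 ≅ Z.

K has 7 vertices, 5 edges.
rank ∂_0 = 0, rank ∂_1 = 4 ⇒ b_0 = 7 − 0 − 4 = 3; all invariant factors of ∂_1 are 1 so no torsion. So H_0 = Z^3.
rank ∂_1 = 4, rank ∂_2 = 0 ⇒ b_1 = 5 − 4 − 0 = 1. So H_1 = Z.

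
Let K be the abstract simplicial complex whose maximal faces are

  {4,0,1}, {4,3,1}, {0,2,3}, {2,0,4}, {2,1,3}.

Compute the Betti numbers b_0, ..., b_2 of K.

b_0 = 1, b_1 = 1, b_2 = 0.

Take the total order 0 < 1 < 2 < 3 < 4 on the vertex set. Then K (dimension 2) consists of the simplices:

  0-simplices (5): [0], [1], [2], [3], [4]
  1-simplices (10): [0,1], [0,2], [0,3], [0,4], [1,2], [1,3], [1,4], [2,3], [2,4], [3,4]
  2-simplices (5): [0,1,4], [0,2,3], [0,2,4], [1,2,3], [1,3,4]

so the chain groups are C_0 ≅ Z^5, C_1 ≅ Z^10, C_2 ≅ Z^5.

∂_1: C_1 → C_0 is given by ∂[p,q] = [q] − [p]. For instance
  ∂[0,3] = [3] − [0].
This gives a 5×10 integer matrix of rank 4; reducing to Smith normal form yields diagonal entries (1,1,1,1).

Boundary ∂_2: C_2 → C_1 maps a triangle to the signed sum of its edges. For instance
  ∂[0,1,4] = [1,4] − [0,4] + [0,1],
  ∂[1,3,4] = [3,4] − [1,4] + [1,3].
The resulting 10×5 matrix has rank 5, and its Smith normal form has invariant factors (1,1,1,1,1).

Computing H_k = (kernel of ∂_k) / (image of ∂_{k+1}):

  H_0: rank C_0 − rank ∂_1 = 5 − 4 = 1, and the invariant factors of ∂_1 are all 1, so H_0 = Z.
  H_1: rank ker ∂_1 − rank ∂_2 = (10 − 4) − 5 = 1, and the invariant factors of ∂_2 are all 1, so H_1 = Z.
  H_2: rank ker ∂_2 − rank ∂_3 = (5 − 5) − 0 = 0, and there is no ∂_3, so H_2 = 0.

(K is a triangulation of the Möbius band.)

Hence the Betti numbers are b_0 = 1, b_1 = 1, b_2 = 0.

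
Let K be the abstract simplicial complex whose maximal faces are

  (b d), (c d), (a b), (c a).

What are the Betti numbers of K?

b_0 = 1, b_1 = 1.

Order the vertices as a < b < c < d. Listing each simplex with vertices in this order, K has dimension 1 with simplices:

  0-simplices (4): a, b, c, d
  1-simplices (4): ab, ac, bd, cd

so the chain groups are C_0 ≅ Z^4, C_1 ≅ Z^4.

Boundary ∂_1: C_1 → C_0 is given by ∂[p,q] = [q] − [p].
This gives a 4×4 integer matrix of rank 3; reducing to Smith normal form yields diagonal entries (1,1,1).

Computing H_k = (kernel of ∂_k) / (image of ∂_{k+1}):

  H_0: rank C_0 − rank ∂_1 = 4 − 3 = 1, and the invariant factors of ∂_1 are all 1, so H_0 ≅ Z.
  H_1: rank ker ∂_1 − rank ∂_2 = (4 − 3) − 0 = 1, and there is no ∂_2, so H_1 ≅ Z.

As a check, the Euler characteristic is 4 − 4 = 0, which agrees with 1 − 1 = 0.
(K is a triangulation of the circle S^1.)

Hence the Betti numbers are b_0 = 1, b_1 = 1.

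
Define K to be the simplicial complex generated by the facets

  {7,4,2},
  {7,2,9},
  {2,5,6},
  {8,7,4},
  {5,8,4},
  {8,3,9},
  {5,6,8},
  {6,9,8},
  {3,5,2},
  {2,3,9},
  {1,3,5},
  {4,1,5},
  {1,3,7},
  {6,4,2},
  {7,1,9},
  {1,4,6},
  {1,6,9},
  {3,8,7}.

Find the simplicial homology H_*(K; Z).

We work with the vertex ordering 1 < 2 < 3 < 4 < 5 < 6 < 7 < 8 < 9. The simplices of K, each written with vertices in increasing order, are:

  0-simplices (9): [1], [2], [3], [4], [5], [6], [7], [8], [9]
  1-simplices (27): (27 of them)
  2-simplices (18): [1,3,5], [1,3,7], [1,4,5], [1,4,6], [1,6,9], [1,7,9], [2,3,5], [2,3,9], [2,4,6], [2,4,7], [2,5,6], [2,7,9], [3,7,8], [3,8,9], [4,5,8], [4,7,8], [5,6,8], [6,8,9]

Hence C_0 ≅ Z^9, C_1 ≅ Z^27, C_2 ≅ Z^18.

The boundary map ∂_1: C_1 → C_0 is given by ∂[p,q] = [q] − [p].
The resulting 9×27 matrix has rank 8, and its Smith normal form has invariant factors (1,1,1,1,1,1,1,1).

∂_2: C_2 → C_1 maps a triangle to the signed sum of its edges. For instance
  ∂[3,7,8] = [7,8] − [3,8] + [3,7],
  ∂[4,5,8] = [5,8] − [4,8] + [4,5].
The resulting 27×18 matrix has rank 18, and its Smith normal form has invariant factors (1,1,1,1,1,1,1,1,1,1,1,1,1,1,1,1,1,2).

Computing H_k = (kernel of ∂_k) / (image of ∂_{k+1}):

  H_0: rank C_0 − rank ∂_1 = 9 − 8 = 1, and the invariant factors of ∂_1 are all 1, so H_0 ≅ Z.
  H_1: rank ker ∂_1 − rank ∂_2 = (27 − 8) − 18 = 1, and ∂_2 has invariant factor 2 > 1, so H_1 ≅ Z ⊕ Z/2Z.
  H_2: rank ker ∂_2 − rank ∂_3 = (18 − 18) − 0 = 0, and there is no ∂_3, so H_2 ≅ 0.

(K is a triangulation of the Klein bottle.)

H_0 ≅ Z,  H_1 ≅ Z ⊕ Z/2Z,  H_2 = 0.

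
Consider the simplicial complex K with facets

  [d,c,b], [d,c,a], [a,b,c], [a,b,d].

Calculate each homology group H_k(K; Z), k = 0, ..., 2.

H_0 ≅ Z,  H_1 = 0,  H_2 ≅ Z.

K has 4 vertices, 6 edges, 4 triangles.
rank ∂_0 = 0, rank ∂_1 = 3 ⇒ b_0 = 4 − 0 − 3 = 1; all invariant factors of ∂_1 are 1 so no torsion. So H_0 ≅ Z.
rank ∂_1 = 3, rank ∂_2 = 3 ⇒ b_1 = 6 − 3 − 3 = 0; all invariant factors of ∂_2 are 1 so no torsion. So H_1 ≅ 0.
rank ∂_2 = 3, rank ∂_3 = 0 ⇒ b_2 = 4 − 3 − 0 = 1. So H_2 ≅ Z.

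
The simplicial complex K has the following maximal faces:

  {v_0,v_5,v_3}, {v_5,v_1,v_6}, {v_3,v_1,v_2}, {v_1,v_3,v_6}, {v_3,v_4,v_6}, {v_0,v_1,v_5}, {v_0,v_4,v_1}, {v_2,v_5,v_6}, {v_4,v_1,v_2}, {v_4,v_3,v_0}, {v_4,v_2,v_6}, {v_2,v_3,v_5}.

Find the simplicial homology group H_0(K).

H_0 = Z.

K has 7 vertices, 18 edges, 12 triangles.
rank ∂_0 = 0, rank ∂_1 = 6 ⇒ b_0 = 7 − 0 − 6 = 1; all invariant factors of ∂_1 are 1 so no torsion. So H_0 ≅ Z.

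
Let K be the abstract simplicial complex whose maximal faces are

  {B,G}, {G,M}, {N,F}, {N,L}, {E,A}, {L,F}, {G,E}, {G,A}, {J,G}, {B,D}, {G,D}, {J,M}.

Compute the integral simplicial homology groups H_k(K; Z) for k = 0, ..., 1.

Order the vertices as A < B < D < E < F < G < J < L < M < N. Listing each simplex with vertices in this order, K has dimension 1 with simplices:

  0-simplices (10): A, B, D, E, F, G, J, L, M, N
  1-simplices (12): AE, AG, BD, BG, DG, EG, FL, FN, GJ, GM, JM, LN

giving chain groups C_0 ≅ Z^10, C_1 ≅ Z^12.

∂_1: C_1 → C_0 is given by ∂[p,q] = [q] − [p]. For instance
  ∂BG = G − B.
The resulting 10×12 matrix has rank 8, and its Smith normal form has invariant factors (1,1,1,1,1,1,1,1).

Now H_k = ker ∂_k / im ∂_{k+1}, so:

  H_0: rank C_0 − rank ∂_1 = 10 − 8 = 2, and the invariant factors of ∂_1 are all 1, so H_0 ≅ Z^2.
  H_1: rank ker ∂_1 − rank ∂_2 = (12 − 8) − 0 = 4, and there is no ∂_2, so H_1 ≅ Z^4.

H_0 ≅ Z^2,  H_1 ≅ Z^4.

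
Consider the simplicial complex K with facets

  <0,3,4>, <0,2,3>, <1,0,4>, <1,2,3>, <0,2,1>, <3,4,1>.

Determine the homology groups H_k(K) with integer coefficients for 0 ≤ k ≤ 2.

Order the vertices as 0 < 1 < 2 < 3 < 4. Listing each simplex with vertices in this order, K has dimension 2 with simplices:

  0-simplices (5): [0], [1], [2], [3], [4]
  1-simplices (9): [0,1], [0,2], [0,3], [0,4], [1,2], [1,3], [1,4], [2,3], [3,4]
  2-simplices (6): [0,1,2], [0,1,4], [0,2,3], [0,3,4], [1,2,3], [1,3,4]

giving chain groups C_0 ≅ Z^5, C_1 ≅ Z^9, C_2 ≅ Z^6.

∂_1: C_1 → C_0 sends each edge [p,q] (with p < q) to q − p. For instance
  ∂[1,4] = [4] − [1].
This gives a 5×9 integer matrix of rank 4; reducing to Smith normal form yields diagonal entries (1,1,1,1).

The boundary map ∂_2: C_2 → C_1 sends each 2-simplex [p,q,r] to [q,r] − [p,r] + [p,q]. For instance
  ∂[1,3,4] = [3,4] − [1,4] + [1,3],
  ∂[0,1,4] = [1,4] − [0,4] + [0,1].
As a 9×6 matrix over Z this has rank 5, with invariant factors (1,1,1,1,1).

Now H_k = ker ∂_k / im ∂_{k+1}, so:

  H_0: rank C_0 − rank ∂_1 = 5 − 4 = 1, and the invariant factors of ∂_1 are all 1, so H_0 ≅ Z.
  H_1: rank ker ∂_1 − rank ∂_2 = (9 − 4) − 5 = 0, and the invariant factors of ∂_2 are all 1, so H_1 ≅ 0.
  H_2: rank ker ∂_2 − rank ∂_3 = (6 − 5) − 0 = 1, and there is no ∂_3, so H_2 ≅ Z.

As a check, the Euler characteristic is 5 − 9 + 6 = 2, which agrees with 1 − 0 + 1 = 2.

H_0 ≅ Z,  H_1 = 0,  H_2 ≅ Z.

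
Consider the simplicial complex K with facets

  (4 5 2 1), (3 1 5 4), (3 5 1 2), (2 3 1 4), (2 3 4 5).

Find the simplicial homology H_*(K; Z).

Fix the vertex order 1 < 2 < 3 < 4 < 5 and write every simplex with vertices in increasing order. Then dim K = 3 and the simplices of K are:

  0-simplices (5): [1], [2], [3], [4], [5]
  1-simplices (10): [1,2], [1,3], [1,4], [1,5], [2,3], [2,4], [2,5], [3,4], [3,5], [4,5]
  2-simplices (10): [1,2,3], [1,2,4], [1,2,5], [1,3,4], [1,3,5], [1,4,5], [2,3,4], [2,3,5], [2,4,5], [3,4,5]
  3-simplices (5): [1,2,3,4], [1,2,3,5], [1,2,4,5], [1,3,4,5], [2,3,4,5]

so the chain groups are C_0 ≅ Z^5, C_1 ≅ Z^10, C_2 ≅ Z^10, C_3 ≅ Z^5.

Boundary ∂_1: C_1 → C_0 sends each edge [p,q] (with p < q) to q − p. For instance
  ∂[1,2] = [2] − [1].
As a 5×10 matrix over Z this has rank 4, with invariant factors (1,1,1,1).

The boundary map ∂_2: C_2 → C_1 acts by ∂[p,q,r] = [q,r] − [p,r] + [p,q]. For instance
  ∂[2,3,4] = [3,4] − [2,4] + [2,3],
  ∂[1,3,5] = [3,5] − [1,5] + [1,3].
As a 10×10 matrix over Z this has rank 6, with invariant factors (1,1,1,1,1,1).

Boundary ∂_3: C_3 → C_2 sends each 3-simplex σ to the alternating sum Σ_i (−1)^i (σ with its i-th vertex removed). For instance
  ∂[1,2,4,5] = [2,4,5] − [1,4,5] + [1,2,5] − [1,2,4],
  ∂[1,2,3,4] = [2,3,4] − [1,3,4] + [1,2,4] − [1,2,3].
The resulting 10×5 matrix has rank 4, and its Smith normal form has invariant factors (1,1,1,1).

Now H_k = ker ∂_k / im ∂_{k+1}, so:

  H_0: rank C_0 − rank ∂_1 = 5 − 4 = 1, and the invariant factors of ∂_1 are all 1, so H_0 = Z.
  H_1: rank ker ∂_1 − rank ∂_2 = (10 − 4) − 6 = 0, and the invariant factors of ∂_2 are all 1, so H_1 = 0.
  H_2: rank ker ∂_2 − rank ∂_3 = (10 − 6) − 4 = 0, and the invariant factors of ∂_3 are all 1, so H_2 = 0.
  H_3: rank ker ∂_3 − rank ∂_4 = (5 − 4) − 0 = 1, and there is no ∂_4, so H_3 = Z.

H_0 = Z,  H_1 = 0,  H_2 = 0,  H_3 = Z.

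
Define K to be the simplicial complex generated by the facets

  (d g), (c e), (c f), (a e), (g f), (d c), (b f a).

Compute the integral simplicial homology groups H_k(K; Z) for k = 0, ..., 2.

H_0 = Z,  H_1 = Z^2,  H_2 = 0.

Fix the vertex order a < b < c < d < e < f < g and write every simplex with vertices in increasing order. Then dim K = 2 and the simplices of K are:

  0-simplices (7): a, b, c, d, e, f, g
  1-simplices (9): ab, ae, af, bf, cd, ce, cf, dg, fg
  2-simplices (1): abf

Hence C_0 ≅ Z^7, C_1 ≅ Z^9, C_2 ≅ Z^1.

The boundary map ∂_1: C_1 → C_0 maps an edge to its endpoints' difference, ∂[p,q] = q − p. For instance
  ∂ab = b − a.
This gives a 7×9 integer matrix of rank 6; reducing to Smith normal form yields diagonal entries (1,1,1,1,1,1).

The boundary map ∂_2: C_2 → C_1 maps a triangle to the signed sum of its edges. For instance
  ∂abf = bf − af + ab.
The 9×1 boundary matrix has rank 1 and Smith normal form diag(1).

Now H_k = ker ∂_k / im ∂_{k+1}, so:

  H_0: rank C_0 − rank ∂_1 = 7 − 6 = 1, and the invariant factors of ∂_1 are all 1, so H_0 ≅ Z.
  H_1: rank ker ∂_1 − rank ∂_2 = (9 − 6) − 1 = 2, and the invariant factors of ∂_2 are all 1, so H_1 ≅ Z^2.
  H_2: rank ker ∂_2 − rank ∂_3 = (1 − 1) − 0 = 0, and there is no ∂_3, so H_2 ≅ 0.

As a check, the Euler characteristic is 7 − 9 + 1 = -1, which agrees with 1 − 2 + 0 = -1.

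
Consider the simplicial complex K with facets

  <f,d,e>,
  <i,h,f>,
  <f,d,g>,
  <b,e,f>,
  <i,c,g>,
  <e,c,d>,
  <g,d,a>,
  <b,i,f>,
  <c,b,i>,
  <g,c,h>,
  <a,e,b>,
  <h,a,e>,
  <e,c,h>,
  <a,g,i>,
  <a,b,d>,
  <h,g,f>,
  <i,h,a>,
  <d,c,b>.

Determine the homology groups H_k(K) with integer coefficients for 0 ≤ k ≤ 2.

H_0 = Z,  H_1 = Z ⊕ Z/2Z,  H_2 = 0.

We work with the vertex ordering a < b < c < d < e < f < g < h < i. The simplices of K, each written with vertices in increasing order, are:

  0-simplices (9): a, b, c, d, e, f, g, h, i
  1-simplices (27): ab, ad, ae, ag, ah, ai, bc, bd, be, bf, bi, cd, ce, cg, ch, ci, de, df, dg, ef, eh, fg, fh, fi, gh, gi, hi
  2-simplices (18): abd, abe, adg, aeh, agi, ahi, bcd, bci, bef, bfi, cde, ceh, cgh, cgi, def, dfg, fgh, fhi

Hence C_0 ≅ Z^9, C_1 ≅ Z^27, C_2 ≅ Z^18.

The boundary map ∂_1: C_1 → C_0 sends each edge [p,q] (with p < q) to q − p. For instance
  ∂dg = g − d.
As a 9×27 matrix over Z this has rank 8, with invariant factors (1,1,1,1,1,1,1,1).

The boundary map ∂_2: C_2 → C_1 acts by ∂[p,q,r] = [q,r] − [p,r] + [p,q]. For instance
  ∂ahi = hi − ai + ah,
  ∂cgh = gh − ch + cg.
This gives a 27×18 integer matrix of rank 18; reducing to Smith normal form yields diagonal entries (1,1,1,1,1,1,1,1,1,1,1,1,1,1,1,1,1,2).

Computing H_k = (kernel of ∂_k) / (image of ∂_{k+1}):

  H_0: rank C_0 − rank ∂_1 = 9 − 8 = 1, and the invariant factors of ∂_1 are all 1, so H_0 = Z.
  H_1: rank ker ∂_1 − rank ∂_2 = (27 − 8) − 18 = 1, and ∂_2 has invariant factor 2 > 1, so H_1 = Z ⊕ Z/2Z.
  H_2: rank ker ∂_2 − rank ∂_3 = (18 − 18) − 0 = 0, and there is no ∂_3, so H_2 = 0.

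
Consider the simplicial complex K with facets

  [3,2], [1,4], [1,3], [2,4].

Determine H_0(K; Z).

Take the total order 1 < 2 < 3 < 4 on the vertex set. Then K (dimension 1) consists of the simplices:

  0-simplices (4): [1], [2], [3], [4]
  1-simplices (4): [1,3], [1,4], [2,3], [2,4]

Hence C_0 ≅ Z^4, C_1 ≅ Z^4.

Boundary ∂_1: C_1 → C_0 is given by ∂[p,q] = [q] − [p]. For instance
  ∂[1,4] = [4] − [1].
The 4×4 boundary matrix has rank 3 and Smith normal form diag(1,1,1).

Now H_k = ker ∂_k / im ∂_{k+1}, so:

  H_0: rank C_0 − rank ∂_1 = 4 − 3 = 1, and the invariant factors of ∂_1 are all 1, so H_0 ≅ Z.

H_0 = Z.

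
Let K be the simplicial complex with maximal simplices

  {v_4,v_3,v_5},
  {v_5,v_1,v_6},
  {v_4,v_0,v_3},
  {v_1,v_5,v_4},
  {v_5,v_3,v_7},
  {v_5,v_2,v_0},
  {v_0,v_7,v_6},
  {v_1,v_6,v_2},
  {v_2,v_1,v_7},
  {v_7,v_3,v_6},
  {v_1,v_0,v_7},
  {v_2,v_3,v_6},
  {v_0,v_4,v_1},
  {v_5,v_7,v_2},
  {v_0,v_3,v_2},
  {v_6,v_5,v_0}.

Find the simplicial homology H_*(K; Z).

H_0 = Z,  H_1 = Z^2,  H_2 = Z.

We work with the vertex ordering v_0 < v_1 < v_2 < v_3 < v_4 < v_5 < v_6 < v_7. The simplices of K, each written with vertices in increasing order, are:

  0-simplices (8): [v_0], [v_1], [v_2], [v_3], [v_4], [v_5], [v_6], [v_7]
  1-simplices (24): (24 of them)
  2-simplices (16): (16 of them)

so the chain groups are C_0 ≅ Z^8, C_1 ≅ Z^24, C_2 ≅ Z^16.

∂_1: C_1 → C_0 is given by ∂[p,q] = [q] − [p]. For instance
  ∂[v_2,v_6] = [v_6] − [v_2].
The resulting 8×24 matrix has rank 7, and its Smith normal form has invariant factors (1,1,1,1,1,1,1).

Boundary ∂_2: C_2 → C_1 sends each 2-simplex [p,q,r] to [q,r] − [p,r] + [p,q]. For instance
  ∂[v_0,v_3,v_4] = [v_3,v_4] − [v_0,v_4] + [v_0,v_3],
  ∂[v_0,v_1,v_7] = [v_1,v_7] − [v_0,v_7] + [v_0,v_1].
The resulting 24×16 matrix has rank 15, and its Smith normal form has invariant factors (1,1,1,1,1,1,1,1,1,1,1,1,1,1,1).

Computing H_k = (kernel of ∂_k) / (image of ∂_{k+1}):

  H_0: rank C_0 − rank ∂_1 = 8 − 7 = 1, and the invariant factors of ∂_1 are all 1, so H_0 = Z.
  H_1: rank ker ∂_1 − rank ∂_2 = (24 − 7) − 15 = 2, and the invariant factors of ∂_2 are all 1, so H_1 = Z^2.
  H_2: rank ker ∂_2 − rank ∂_3 = (16 − 15) − 0 = 1, and there is no ∂_3, so H_2 = Z.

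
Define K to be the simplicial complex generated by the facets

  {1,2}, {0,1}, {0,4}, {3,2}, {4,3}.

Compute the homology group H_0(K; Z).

We work with the vertex ordering 0 < 1 < 2 < 3 < 4. The simplices of K, each written with vertices in increasing order, are:

  0-simplices (5): [0], [1], [2], [3], [4]
  1-simplices (5): [0,1], [0,4], [1,2], [2,3], [3,4]

so the chain groups are C_0 ≅ Z^5, C_1 ≅ Z^5.

The boundary map ∂_1: C_1 → C_0 is given by ∂[p,q] = [q] − [p].
This gives a 5×5 integer matrix of rank 4; reducing to Smith normal form yields diagonal entries (1,1,1,1).

Computing H_k = (kernel of ∂_k) / (image of ∂_{k+1}):

  H_0: rank C_0 − rank ∂_1 = 5 − 4 = 1, and the invariant factors of ∂_1 are all 1, so H_0 = Z.

(K is a triangulation of the circle S^1.)

H_0 ≅ Z.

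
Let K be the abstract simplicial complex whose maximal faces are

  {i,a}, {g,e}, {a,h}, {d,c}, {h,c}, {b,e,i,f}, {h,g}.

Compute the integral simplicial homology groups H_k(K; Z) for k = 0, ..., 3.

Take the total order a < b < c < d < e < f < g < h < i on the vertex set. Then K (dimension 3) consists of the simplices:

  0-simplices (9): a, b, c, d, e, f, g, h, i
  1-simplices (12): ah, ai, be, bf, bi, cd, ch, ef, eg, ei, fi, gh
  2-simplices (4): bef, bei, bfi, efi
  3-simplices (1): befi

Hence C_0 ≅ Z^9, C_1 ≅ Z^12, C_2 ≅ Z^4, C_3 ≅ Z^1.

Boundary ∂_1: C_1 → C_0 maps an edge to its endpoints' difference, ∂[p,q] = q − p.
As a 9×12 matrix over Z this has rank 8, with invariant factors (1,1,1,1,1,1,1,1).

The boundary map ∂_2: C_2 → C_1 acts by ∂[p,q,r] = [q,r] − [p,r] + [p,q]. For instance
  ∂efi = fi − ei + ef,
  ∂bef = ef − bf + be.
The 12×4 boundary matrix has rank 3 and Smith normal form diag(1,1,1).

∂_3: C_3 → C_2 sends each 3-simplex σ to the alternating sum Σ_i (−1)^i (σ with its i-th vertex removed). For instance
  ∂befi = efi − bfi + bei − bef.
The 4×1 boundary matrix has rank 1 and Smith normal form diag(1).

Computing H_k = (kernel of ∂_k) / (image of ∂_{k+1}):

  H_0: rank C_0 − rank ∂_1 = 9 − 8 = 1, and the invariant factors of ∂_1 are all 1, so H_0 = Z.
  H_1: rank ker ∂_1 − rank ∂_2 = (12 − 8) − 3 = 1, and the invariant factors of ∂_2 are all 1, so H_1 = Z.
  H_2: rank ker ∂_2 − rank ∂_3 = (4 − 3) − 1 = 0, and the invariant factors of ∂_3 are all 1, so H_2 = 0.
  H_3: rank ker ∂_3 − rank ∂_4 = (1 − 1) − 0 = 0, and there is no ∂_4, so H_3 = 0.

As a check, the Euler characteristic is 9 − 12 + 4 − 1 = 0, which agrees with 1 − 1 + 0 − 0 = 0.

H_0 = Z,  H_1 = Z,  H_2 = 0,  H_3 = 0.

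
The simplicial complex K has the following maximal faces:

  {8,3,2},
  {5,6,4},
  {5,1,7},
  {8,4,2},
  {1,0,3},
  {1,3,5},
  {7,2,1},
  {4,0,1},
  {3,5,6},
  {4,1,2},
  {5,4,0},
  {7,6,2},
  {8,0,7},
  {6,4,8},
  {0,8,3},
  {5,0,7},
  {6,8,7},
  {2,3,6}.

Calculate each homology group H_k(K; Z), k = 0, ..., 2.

We work with the vertex ordering 0 < 1 < 2 < 3 < 4 < 5 < 6 < 7 < 8. The simplices of K, each written with vertices in increasing order, are:

  0-simplices (9): [0], [1], [2], [3], [4], [5], [6], [7], [8]
  1-simplices (27): (27 of them)
  2-simplices (18): [0,1,3], [0,1,4], [0,3,8], [0,4,5], [0,5,7], [0,7,8], [1,2,4], [1,2,7], [1,3,5], [1,5,7], [2,3,6], [2,3,8], [2,4,8], [2,6,7], [3,5,6], [4,5,6], [4,6,8], [6,7,8]

so the chain groups are C_0 ≅ Z^9, C_1 ≅ Z^27, C_2 ≅ Z^18.

∂_1: C_1 → C_0 is given by ∂[p,q] = [q] − [p]. For instance
  ∂[3,8] = [8] − [3].
The 9×27 boundary matrix has rank 8 and Smith normal form diag(1,1,1,1,1,1,1,1).

The boundary map ∂_2: C_2 → C_1 sends each 2-simplex [p,q,r] to [q,r] − [p,r] + [p,q]. For instance
  ∂[0,4,5] = [4,5] − [0,5] + [0,4],
  ∂[0,3,8] = [3,8] − [0,8] + [0,3].
As a 27×18 matrix over Z this has rank 18, with invariant factors (1,1,1,1,1,1,1,1,1,1,1,1,1,1,1,1,1,2).

From H_k ≅ ker(∂_k) / im(∂_{k+1}) we obtain:

  H_0: rank C_0 − rank ∂_1 = 9 − 8 = 1, and the invariant factors of ∂_1 are all 1, so H_0 ≅ Z.
  H_1: rank ker ∂_1 − rank ∂_2 = (27 − 8) − 18 = 1, and ∂_2 has invariant factor 2 > 1, so H_1 ≅ Z ⊕ Z/2Z.
  H_2: rank ker ∂_2 − rank ∂_3 = (18 − 18) − 0 = 0, and there is no ∂_3, so H_2 ≅ 0.

As a check, the Euler characteristic is 9 − 27 + 18 = 0, which agrees with 1 − 1 + 0 = 0.

H_0 ≅ Z,  H_1 ≅ Z ⊕ Z/2Z,  H_2 = 0.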